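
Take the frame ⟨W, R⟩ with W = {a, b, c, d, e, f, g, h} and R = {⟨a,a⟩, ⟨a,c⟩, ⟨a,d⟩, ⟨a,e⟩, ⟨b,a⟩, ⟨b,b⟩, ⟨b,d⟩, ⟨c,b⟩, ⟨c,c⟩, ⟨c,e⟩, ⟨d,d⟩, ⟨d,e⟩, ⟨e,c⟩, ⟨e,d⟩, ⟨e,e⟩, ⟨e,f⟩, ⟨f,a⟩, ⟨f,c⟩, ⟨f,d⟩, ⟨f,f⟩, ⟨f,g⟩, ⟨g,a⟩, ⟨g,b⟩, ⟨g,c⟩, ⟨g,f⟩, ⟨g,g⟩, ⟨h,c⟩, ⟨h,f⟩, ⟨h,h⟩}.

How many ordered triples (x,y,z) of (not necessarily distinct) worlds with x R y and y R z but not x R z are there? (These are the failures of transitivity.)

Enumerating: (a,c,b), (a,e,f), (b,a,c), (b,a,e), (b,d,e), (c,b,a), (c,b,d), (c,e,d), (c,e,f), (d,e,c), (d,e,f), (e,c,b), … and 17 more.
Total: 29.

29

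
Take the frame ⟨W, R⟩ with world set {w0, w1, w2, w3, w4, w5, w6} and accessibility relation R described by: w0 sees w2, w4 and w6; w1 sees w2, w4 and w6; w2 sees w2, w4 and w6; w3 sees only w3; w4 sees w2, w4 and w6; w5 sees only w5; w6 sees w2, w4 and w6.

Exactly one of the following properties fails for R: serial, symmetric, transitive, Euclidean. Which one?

symmetric

Serial: yes — every world has a successor (e.g. w0 R w2).
Symmetric: no — w0 R w2 but not w2 R w0.
Transitive: yes — every two-step R-path is closed by a direct edge.
Euclidean: yes — any two successors of a common world are R-related.
Only symmetric fails.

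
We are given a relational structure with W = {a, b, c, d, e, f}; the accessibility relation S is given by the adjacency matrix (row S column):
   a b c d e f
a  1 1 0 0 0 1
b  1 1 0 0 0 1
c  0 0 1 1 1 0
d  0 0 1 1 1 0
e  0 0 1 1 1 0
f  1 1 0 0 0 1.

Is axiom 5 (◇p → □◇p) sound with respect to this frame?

Yes

The schema 5 characterises exactly the Euclidean frames.
Euclidean: yes — any two successors of a common world are S-related.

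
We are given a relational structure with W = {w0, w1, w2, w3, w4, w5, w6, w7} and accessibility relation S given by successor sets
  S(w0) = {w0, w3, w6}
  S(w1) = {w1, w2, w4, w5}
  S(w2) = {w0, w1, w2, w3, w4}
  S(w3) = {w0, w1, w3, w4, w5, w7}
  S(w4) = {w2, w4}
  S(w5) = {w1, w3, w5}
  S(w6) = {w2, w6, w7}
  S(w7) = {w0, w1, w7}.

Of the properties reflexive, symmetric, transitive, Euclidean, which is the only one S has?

reflexive

Reflexive: yes — every world is S-related to itself.
Symmetric: no — w0 S w6 but not w6 S w0.
Transitive: no — w0 S w3 and w3 S w1, but not w0 S w1.
Euclidean: no — w0 S w3 and w0 S w6, but not w3 S w6.
Only reflexive holds.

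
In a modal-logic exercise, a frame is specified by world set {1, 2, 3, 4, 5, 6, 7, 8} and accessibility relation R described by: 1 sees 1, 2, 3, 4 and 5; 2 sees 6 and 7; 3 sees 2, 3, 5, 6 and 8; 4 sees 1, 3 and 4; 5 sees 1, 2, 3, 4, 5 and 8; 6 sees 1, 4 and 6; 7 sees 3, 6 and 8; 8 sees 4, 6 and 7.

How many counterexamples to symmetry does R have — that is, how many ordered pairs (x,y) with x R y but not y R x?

17

Enumerating: (1,2), (1,3), (2,6), (2,7), (3,2), (3,6), (3,8), (4,3), (5,2), (5,4), (5,8), (6,1), (6,4), (7,3), (7,6), (8,4), (8,6).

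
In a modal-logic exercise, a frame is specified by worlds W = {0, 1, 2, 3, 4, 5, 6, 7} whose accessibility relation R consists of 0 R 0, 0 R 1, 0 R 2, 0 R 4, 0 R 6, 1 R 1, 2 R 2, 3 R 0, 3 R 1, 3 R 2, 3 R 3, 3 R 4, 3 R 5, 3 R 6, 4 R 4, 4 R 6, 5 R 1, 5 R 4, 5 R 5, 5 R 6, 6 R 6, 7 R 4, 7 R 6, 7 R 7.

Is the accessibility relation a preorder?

Reflexive: yes — every world is R-related to itself.
Transitive: yes — every two-step R-path is closed by a direct edge.
So R is a preorder.

Yes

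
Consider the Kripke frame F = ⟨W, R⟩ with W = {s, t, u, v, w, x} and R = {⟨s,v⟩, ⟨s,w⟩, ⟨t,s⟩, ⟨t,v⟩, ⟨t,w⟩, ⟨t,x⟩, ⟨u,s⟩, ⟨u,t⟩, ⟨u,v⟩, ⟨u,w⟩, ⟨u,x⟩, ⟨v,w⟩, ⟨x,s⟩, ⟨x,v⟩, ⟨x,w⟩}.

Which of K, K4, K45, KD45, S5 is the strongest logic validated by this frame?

Transitive (axiom 4): yes — every two-step R-path is closed by a direct edge.
Euclidean (axiom 5): no — s R w and s R v, but not w R v.
Serial (axiom D): no — w has no R-successor.
Reflexive (axiom T): no — s is not related to itself.
So F validates K, K4; K45 would additionally require R to be Euclidean. The strongest is K4.

K4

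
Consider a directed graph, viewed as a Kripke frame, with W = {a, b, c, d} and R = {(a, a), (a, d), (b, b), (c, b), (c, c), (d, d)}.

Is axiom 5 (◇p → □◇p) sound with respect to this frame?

By correspondence theory, 5 is valid on a frame iff R is Euclidean.
Euclidean: no — a R d and a R a, but not d R a.

No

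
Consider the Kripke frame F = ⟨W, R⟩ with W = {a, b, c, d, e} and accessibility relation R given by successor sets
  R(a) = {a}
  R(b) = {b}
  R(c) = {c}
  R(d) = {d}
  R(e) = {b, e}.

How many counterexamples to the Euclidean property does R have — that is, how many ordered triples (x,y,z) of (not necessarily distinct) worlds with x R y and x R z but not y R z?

Enumerating: (e,b,e).

1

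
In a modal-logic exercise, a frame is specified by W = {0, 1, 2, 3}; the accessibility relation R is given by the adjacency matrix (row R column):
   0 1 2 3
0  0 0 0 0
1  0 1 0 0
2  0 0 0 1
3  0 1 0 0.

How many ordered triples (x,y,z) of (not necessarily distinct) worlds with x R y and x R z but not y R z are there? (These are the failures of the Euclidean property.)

Enumerating: (2,3,3).

1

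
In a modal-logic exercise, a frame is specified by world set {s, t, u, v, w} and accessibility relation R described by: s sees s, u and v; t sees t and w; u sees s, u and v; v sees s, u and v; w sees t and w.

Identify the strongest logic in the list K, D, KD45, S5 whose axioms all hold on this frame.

Serial (axiom D): yes — every world has a successor (e.g. s R s).
Euclidean (axiom 5): yes — any two successors of a common world are R-related.
Transitive (axiom 4): yes — every two-step R-path is closed by a direct edge.
Reflexive (axiom T): yes — every world is R-related to itself.
So F validates K, D, KD45, S5. The strongest is S5.

S5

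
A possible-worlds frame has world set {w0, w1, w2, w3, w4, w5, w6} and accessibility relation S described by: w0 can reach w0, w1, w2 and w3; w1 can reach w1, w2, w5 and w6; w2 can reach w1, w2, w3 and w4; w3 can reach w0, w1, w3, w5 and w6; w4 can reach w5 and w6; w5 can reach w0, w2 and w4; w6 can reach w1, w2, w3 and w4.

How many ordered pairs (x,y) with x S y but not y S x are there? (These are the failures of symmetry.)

Enumerating: (w0,w1), (w0,w2), (w1,w5), (w2,w3), (w2,w4), (w3,w1), (w3,w5), (w5,w0), (w5,w2), (w6,w2).

10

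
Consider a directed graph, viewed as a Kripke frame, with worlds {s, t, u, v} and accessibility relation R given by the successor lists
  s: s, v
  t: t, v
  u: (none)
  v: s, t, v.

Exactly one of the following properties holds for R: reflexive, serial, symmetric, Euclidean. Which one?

symmetric

Reflexive: no — u is not related to itself.
Serial: no — u has no R-successor.
Symmetric: yes — every pair in R has its reverse in R.
Euclidean: no — v R s and v R t, but not s R t.
Only symmetric holds.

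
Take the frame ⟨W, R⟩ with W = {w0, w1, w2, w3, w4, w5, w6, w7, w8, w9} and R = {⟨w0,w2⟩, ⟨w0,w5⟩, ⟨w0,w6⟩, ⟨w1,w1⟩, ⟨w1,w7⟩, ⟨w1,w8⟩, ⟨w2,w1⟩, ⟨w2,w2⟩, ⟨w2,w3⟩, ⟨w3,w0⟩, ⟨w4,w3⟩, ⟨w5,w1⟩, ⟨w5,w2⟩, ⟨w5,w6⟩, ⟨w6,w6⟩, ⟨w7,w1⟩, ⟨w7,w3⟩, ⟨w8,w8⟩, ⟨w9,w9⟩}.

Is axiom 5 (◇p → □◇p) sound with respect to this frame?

No

Axiom 5 corresponds to the accessibility relation being Euclidean.
Euclidean: no — w0 R w2 and w0 R w5, but not w2 R w5.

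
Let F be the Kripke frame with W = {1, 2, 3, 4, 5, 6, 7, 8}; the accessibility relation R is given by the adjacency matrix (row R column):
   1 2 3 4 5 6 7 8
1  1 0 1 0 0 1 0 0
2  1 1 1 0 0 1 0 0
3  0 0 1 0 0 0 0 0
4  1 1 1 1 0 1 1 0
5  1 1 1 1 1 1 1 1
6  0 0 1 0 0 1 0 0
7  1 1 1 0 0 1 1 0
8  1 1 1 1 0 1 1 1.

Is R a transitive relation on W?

Yes

Transitive: yes — every two-step R-path is closed by a direct edge.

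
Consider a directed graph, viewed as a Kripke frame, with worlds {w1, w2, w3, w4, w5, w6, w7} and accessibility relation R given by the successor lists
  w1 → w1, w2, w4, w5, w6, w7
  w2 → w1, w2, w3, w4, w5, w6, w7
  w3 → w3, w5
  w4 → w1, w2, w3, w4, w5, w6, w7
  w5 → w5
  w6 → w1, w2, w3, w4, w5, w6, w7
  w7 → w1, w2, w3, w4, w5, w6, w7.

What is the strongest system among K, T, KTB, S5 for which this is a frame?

Reflexive (axiom T): yes — every world is R-related to itself.
Symmetric (axiom B): no — w1 R w5 but not w5 R w1.
Euclidean (axiom 5): no — w1 R w5 and w1 R w2, but not w5 R w2.
So F validates K, T; KTB would additionally require R to be symmetric. The strongest is T.

T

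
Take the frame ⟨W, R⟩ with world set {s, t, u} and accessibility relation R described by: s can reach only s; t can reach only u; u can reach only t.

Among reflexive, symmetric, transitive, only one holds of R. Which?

symmetric

Reflexive: no — t is not related to itself.
Symmetric: yes — every pair in R has its reverse in R.
Transitive: no — t R u and u R t, but not t R t.
Only symmetric holds.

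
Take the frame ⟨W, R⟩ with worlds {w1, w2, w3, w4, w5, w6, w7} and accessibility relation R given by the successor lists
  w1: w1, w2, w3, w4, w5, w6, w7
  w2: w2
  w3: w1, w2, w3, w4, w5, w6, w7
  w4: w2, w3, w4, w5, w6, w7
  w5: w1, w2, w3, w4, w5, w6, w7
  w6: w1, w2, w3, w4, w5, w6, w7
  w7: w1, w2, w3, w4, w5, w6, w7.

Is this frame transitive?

Transitive: no — w4 R w3 and w3 R w1, but not w4 R w1.

No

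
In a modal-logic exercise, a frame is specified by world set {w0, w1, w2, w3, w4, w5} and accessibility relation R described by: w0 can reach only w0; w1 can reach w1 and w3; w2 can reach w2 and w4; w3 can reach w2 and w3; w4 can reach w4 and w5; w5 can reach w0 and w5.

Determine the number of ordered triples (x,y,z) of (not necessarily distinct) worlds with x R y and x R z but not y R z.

Enumerating: (w1,w3,w1), (w2,w4,w2), (w3,w2,w3), (w4,w5,w4), (w5,w0,w5).

5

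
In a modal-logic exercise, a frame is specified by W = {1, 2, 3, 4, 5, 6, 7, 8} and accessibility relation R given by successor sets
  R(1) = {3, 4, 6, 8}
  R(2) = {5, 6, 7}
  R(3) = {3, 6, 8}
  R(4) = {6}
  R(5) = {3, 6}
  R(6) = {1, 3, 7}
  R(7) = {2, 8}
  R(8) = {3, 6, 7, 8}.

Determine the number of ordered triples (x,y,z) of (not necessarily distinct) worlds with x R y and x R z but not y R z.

Enumerating: (1,3,4), (1,4,3), (1,4,4), (1,4,8), (1,6,4), (1,6,6), (1,6,8), (1,8,4), (2,5,5), (2,5,7), (2,6,5), (2,6,6), … and 23 more.
Total: 35.

35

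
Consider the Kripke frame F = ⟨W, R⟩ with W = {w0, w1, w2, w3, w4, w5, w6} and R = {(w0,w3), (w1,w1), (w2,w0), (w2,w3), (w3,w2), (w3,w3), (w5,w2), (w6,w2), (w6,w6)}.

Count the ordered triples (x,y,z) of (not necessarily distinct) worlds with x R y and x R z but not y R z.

6

Enumerating: (w2,w0,w0), (w2,w3,w0), (w3,w2,w2), (w5,w2,w2), (w6,w2,w2), (w6,w2,w6).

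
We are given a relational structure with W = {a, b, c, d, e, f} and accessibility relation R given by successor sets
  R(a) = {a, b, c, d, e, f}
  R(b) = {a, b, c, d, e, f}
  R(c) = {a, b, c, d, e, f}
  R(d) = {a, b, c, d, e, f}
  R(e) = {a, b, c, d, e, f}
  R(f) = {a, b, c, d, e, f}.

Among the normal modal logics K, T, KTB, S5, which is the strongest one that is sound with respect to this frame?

S5

Reflexive (axiom T): yes — every world is R-related to itself.
Symmetric (axiom B): yes — every pair in R has its reverse in R.
Euclidean (axiom 5): yes — any two successors of a common world are R-related.
So F validates K, T, KTB, S5. The strongest is S5.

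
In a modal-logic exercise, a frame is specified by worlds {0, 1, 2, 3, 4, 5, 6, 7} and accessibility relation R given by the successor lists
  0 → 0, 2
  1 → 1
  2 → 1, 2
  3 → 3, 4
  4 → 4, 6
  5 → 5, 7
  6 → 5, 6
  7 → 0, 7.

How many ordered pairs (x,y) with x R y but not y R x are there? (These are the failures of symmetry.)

Enumerating: (0,2), (2,1), (3,4), (4,6), (5,7), (6,5), (7,0).

7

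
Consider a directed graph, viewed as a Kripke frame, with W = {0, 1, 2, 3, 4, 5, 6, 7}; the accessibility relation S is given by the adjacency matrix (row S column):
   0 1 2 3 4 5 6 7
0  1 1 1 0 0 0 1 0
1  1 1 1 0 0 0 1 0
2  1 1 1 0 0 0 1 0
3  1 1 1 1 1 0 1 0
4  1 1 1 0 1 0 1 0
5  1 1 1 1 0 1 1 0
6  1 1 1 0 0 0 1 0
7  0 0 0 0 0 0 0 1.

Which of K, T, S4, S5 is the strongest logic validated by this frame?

Reflexive (axiom T): yes — every world is S-related to itself.
Transitive (axiom 4): no — 5 S 3 and 3 S 4, but not 5 S 4.
Euclidean (axiom 5): no — 3 S 0 and 3 S 4, but not 0 S 4.
So F validates K, T; S4 would additionally require S to be transitive. The strongest is T.

T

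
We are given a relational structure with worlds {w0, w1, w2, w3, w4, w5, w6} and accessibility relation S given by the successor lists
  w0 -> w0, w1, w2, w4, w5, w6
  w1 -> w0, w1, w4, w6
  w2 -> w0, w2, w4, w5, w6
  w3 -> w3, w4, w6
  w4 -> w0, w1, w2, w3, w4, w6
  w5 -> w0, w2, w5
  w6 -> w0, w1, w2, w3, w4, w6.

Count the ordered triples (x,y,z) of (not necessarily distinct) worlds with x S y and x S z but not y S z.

28

Enumerating: (w0,w1,w2), (w0,w1,w5), (w0,w2,w1), (w0,w4,w5), (w0,w5,w1), (w0,w5,w4), (w0,w5,w6), (w0,w6,w5), (w2,w4,w5), (w2,w5,w4), (w2,w5,w6), (w2,w6,w5), … and 16 more.
Total: 28.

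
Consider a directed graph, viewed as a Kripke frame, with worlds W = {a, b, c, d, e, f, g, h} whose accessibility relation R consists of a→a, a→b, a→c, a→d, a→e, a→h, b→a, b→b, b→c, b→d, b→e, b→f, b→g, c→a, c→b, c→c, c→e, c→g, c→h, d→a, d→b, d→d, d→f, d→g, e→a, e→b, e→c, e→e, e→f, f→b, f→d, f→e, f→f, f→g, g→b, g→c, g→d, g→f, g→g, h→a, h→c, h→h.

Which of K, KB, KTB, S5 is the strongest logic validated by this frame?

Symmetric (axiom B): yes — every pair in R has its reverse in R.
Reflexive (axiom T): yes — every world is R-related to itself.
Euclidean (axiom 5): no — a R b and a R h, but not b R h.
So F validates K, KB, KTB; S5 would additionally require R to be Euclidean. The strongest is KTB.

KTB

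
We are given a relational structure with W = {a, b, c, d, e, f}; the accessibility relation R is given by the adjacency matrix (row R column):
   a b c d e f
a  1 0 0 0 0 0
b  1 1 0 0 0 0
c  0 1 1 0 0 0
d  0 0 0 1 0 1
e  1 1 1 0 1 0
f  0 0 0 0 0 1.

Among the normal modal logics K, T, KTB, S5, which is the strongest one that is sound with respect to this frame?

T

Reflexive (axiom T): yes — every world is R-related to itself.
Symmetric (axiom B): no — b R a but not a R b.
Euclidean (axiom 5): no — e R a and e R b, but not a R b.
So F validates K, T; KTB would additionally require R to be symmetric. The strongest is T.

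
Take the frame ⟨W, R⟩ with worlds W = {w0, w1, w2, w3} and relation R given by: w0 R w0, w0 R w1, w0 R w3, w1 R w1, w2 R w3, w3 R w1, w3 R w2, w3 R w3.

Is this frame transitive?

No

Transitive: no — w0 R w3 and w3 R w2, but not w0 R w2.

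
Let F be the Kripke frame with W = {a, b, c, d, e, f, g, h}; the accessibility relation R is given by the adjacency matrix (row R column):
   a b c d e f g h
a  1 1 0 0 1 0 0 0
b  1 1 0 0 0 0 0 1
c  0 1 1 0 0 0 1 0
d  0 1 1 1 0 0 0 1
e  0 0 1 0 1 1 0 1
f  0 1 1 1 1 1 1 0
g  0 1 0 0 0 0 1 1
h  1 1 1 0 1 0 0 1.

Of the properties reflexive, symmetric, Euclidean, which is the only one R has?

Reflexive: yes — every world is R-related to itself.
Symmetric: no — a R e but not e R a.
Euclidean: no — a R b and a R e, but not b R e.
Only reflexive holds.

reflexive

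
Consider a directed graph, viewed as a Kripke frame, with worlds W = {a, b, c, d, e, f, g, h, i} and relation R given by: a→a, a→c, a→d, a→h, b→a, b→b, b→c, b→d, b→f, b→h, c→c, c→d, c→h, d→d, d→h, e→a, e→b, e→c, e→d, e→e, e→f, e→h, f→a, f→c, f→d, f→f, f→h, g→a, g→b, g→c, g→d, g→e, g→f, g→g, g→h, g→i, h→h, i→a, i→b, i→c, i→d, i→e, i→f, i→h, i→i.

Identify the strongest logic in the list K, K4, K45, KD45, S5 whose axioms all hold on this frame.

Transitive (axiom 4): yes — every two-step R-path is closed by a direct edge.
Euclidean (axiom 5): no — a R d and a R c, but not d R c.
Serial (axiom D): yes — every world has a successor (e.g. a R a).
Reflexive (axiom T): yes — every world is R-related to itself.
So F validates K, K4; K45 would additionally require R to be Euclidean. The strongest is K4.

K4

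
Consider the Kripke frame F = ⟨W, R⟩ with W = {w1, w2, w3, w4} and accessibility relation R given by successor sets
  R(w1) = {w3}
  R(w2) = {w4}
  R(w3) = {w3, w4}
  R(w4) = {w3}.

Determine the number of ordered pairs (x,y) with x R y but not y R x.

2

Enumerating: (w1,w3), (w2,w4).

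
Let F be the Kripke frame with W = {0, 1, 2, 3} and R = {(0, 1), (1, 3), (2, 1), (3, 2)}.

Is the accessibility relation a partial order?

Reflexive: no — 0 is not related to itself.
Transitive: no — 0 R 1 and 1 R 3, but not 0 R 3.
Antisymmetric: yes — no distinct pair is related both ways.
So R is not a partial order.

No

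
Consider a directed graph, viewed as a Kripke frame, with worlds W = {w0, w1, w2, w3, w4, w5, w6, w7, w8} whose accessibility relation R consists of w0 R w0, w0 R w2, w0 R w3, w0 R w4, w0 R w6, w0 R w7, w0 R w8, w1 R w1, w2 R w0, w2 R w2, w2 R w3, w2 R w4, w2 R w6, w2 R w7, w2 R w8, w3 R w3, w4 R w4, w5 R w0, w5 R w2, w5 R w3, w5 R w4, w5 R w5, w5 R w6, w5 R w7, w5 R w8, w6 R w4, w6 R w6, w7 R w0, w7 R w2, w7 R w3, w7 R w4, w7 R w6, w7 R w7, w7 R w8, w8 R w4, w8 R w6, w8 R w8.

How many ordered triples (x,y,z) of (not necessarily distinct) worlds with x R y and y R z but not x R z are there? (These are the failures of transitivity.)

0

R is transitive; there are no such tuples.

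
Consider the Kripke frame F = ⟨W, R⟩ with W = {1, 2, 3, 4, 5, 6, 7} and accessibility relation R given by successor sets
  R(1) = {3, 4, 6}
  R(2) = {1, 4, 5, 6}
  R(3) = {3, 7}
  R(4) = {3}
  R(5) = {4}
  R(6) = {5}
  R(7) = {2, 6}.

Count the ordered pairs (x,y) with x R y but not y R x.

13

Enumerating: (1,3), (1,4), (1,6), (2,1), (2,4), (2,5), (2,6), (3,7), (4,3), (5,4), (6,5), (7,2), (7,6).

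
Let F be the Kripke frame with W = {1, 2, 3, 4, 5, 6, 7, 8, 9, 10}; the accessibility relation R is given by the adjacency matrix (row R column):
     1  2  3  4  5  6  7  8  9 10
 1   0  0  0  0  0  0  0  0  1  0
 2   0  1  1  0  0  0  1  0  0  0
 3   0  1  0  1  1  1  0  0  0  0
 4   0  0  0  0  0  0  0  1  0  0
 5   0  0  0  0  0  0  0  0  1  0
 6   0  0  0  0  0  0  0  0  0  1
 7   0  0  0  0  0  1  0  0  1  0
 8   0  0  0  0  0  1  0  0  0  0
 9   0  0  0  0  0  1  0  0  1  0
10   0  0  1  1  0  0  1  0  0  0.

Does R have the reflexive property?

No

Reflexive: no — 1 is not related to itself.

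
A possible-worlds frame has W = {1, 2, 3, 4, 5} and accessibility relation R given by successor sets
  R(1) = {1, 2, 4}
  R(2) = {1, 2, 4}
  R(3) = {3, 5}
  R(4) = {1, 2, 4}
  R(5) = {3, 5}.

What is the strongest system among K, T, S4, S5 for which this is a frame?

S5

Reflexive (axiom T): yes — every world is R-related to itself.
Transitive (axiom 4): yes — every two-step R-path is closed by a direct edge.
Euclidean (axiom 5): yes — any two successors of a common world are R-related.
So F validates K, T, S4, S5. The strongest is S5.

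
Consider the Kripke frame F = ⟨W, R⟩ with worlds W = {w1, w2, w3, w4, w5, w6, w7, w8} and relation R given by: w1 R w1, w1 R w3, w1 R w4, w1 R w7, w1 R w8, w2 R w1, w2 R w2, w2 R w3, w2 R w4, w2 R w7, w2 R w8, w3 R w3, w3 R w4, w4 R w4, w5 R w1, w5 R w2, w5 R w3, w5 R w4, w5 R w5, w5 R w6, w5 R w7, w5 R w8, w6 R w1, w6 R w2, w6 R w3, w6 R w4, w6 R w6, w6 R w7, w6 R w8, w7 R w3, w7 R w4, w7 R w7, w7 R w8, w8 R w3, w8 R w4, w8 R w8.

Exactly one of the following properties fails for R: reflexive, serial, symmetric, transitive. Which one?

symmetric

Reflexive: yes — every world is R-related to itself.
Serial: yes — every world has a successor (e.g. w1 R w1).
Symmetric: no — w1 R w3 but not w3 R w1.
Transitive: yes — every two-step R-path is closed by a direct edge.
Only symmetric fails.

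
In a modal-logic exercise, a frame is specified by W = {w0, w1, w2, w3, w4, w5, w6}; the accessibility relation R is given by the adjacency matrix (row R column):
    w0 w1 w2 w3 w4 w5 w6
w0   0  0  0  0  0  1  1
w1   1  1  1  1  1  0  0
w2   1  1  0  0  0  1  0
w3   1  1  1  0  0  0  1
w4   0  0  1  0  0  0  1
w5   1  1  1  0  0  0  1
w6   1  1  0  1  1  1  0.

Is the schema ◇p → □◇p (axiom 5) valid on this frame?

No

By correspondence theory, 5 is valid on a frame iff R is Euclidean.
Euclidean: no — w1 R w0 and w1 R w2, but not w0 R w2.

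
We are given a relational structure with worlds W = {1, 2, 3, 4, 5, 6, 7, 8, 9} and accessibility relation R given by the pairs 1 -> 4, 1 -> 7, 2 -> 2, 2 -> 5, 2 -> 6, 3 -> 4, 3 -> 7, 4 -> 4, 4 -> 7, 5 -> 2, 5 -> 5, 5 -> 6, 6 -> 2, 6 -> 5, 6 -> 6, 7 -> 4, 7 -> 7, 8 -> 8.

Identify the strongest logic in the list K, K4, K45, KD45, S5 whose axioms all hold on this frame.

Transitive (axiom 4): yes — every two-step R-path is closed by a direct edge.
Euclidean (axiom 5): yes — any two successors of a common world are R-related.
Serial (axiom D): no — 9 has no R-successor.
Reflexive (axiom T): no — 1 is not related to itself.
So F validates K, K4, K45; KD45 would additionally require R to be serial. The strongest is K45.

K45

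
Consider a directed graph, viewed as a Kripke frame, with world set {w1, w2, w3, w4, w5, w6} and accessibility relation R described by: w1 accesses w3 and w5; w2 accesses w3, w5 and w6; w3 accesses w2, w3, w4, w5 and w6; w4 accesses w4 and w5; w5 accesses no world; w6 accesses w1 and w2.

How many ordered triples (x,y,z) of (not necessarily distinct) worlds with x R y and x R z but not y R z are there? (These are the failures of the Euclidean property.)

28

Enumerating: (w1,w5,w3), (w1,w5,w5), (w2,w5,w3), (w2,w5,w5), (w2,w5,w6), (w2,w6,w3), (w2,w6,w5), (w2,w6,w6), (w3,w2,w2), (w3,w2,w4), (w3,w4,w2), (w3,w4,w3), … and 16 more.
Total: 28.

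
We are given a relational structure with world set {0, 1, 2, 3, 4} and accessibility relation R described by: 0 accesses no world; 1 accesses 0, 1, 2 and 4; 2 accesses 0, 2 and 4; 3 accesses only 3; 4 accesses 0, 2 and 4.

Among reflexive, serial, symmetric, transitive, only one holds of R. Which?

Reflexive: no — 0 is not related to itself.
Serial: no — 0 has no R-successor.
Symmetric: no — 1 R 0 but not 0 R 1.
Transitive: yes — every two-step R-path is closed by a direct edge.
Only transitive holds.

transitive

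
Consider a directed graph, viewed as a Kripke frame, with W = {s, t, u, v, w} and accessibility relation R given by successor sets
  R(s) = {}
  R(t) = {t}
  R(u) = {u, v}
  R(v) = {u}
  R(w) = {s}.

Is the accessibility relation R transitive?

Transitive: no — v R u and u R v, but not v R v.

No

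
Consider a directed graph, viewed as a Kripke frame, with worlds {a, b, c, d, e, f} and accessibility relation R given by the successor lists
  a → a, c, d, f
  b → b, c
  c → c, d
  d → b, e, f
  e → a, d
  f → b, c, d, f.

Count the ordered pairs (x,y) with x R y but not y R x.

Enumerating: (a,c), (a,d), (a,f), (b,c), (c,d), (d,b), (e,a), (f,b), (f,c).

9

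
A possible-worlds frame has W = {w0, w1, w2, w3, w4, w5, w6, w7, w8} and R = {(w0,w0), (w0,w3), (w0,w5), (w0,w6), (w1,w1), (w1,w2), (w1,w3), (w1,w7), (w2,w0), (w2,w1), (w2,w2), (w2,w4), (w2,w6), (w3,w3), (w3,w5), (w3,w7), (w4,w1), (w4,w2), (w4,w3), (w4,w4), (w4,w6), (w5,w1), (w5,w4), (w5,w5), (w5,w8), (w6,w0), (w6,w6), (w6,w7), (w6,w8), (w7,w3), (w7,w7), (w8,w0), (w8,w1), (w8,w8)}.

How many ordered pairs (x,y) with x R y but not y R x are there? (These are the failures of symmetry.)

Enumerating: (w0,w3), (w0,w5), (w1,w3), (w1,w7), (w2,w0), (w2,w6), (w3,w5), (w4,w1), (w4,w3), (w4,w6), (w5,w1), (w5,w4), (w5,w8), (w6,w7), (w6,w8), (w8,w0), (w8,w1).

17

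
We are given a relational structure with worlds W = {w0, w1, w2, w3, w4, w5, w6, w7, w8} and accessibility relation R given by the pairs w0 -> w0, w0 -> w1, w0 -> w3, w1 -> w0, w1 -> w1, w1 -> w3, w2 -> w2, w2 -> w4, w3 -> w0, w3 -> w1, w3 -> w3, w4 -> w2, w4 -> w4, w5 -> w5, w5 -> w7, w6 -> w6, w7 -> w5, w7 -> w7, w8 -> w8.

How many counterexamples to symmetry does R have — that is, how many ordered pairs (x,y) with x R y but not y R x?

R is symmetric; there are no such tuples.

0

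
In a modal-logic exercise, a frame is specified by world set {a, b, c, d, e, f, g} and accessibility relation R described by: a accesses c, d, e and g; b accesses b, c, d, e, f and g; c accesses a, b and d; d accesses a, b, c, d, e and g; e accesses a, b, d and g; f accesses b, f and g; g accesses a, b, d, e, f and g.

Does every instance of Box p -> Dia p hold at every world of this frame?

Yes

By correspondence theory, D is valid on a frame iff R is serial.
Serial: yes — every world has a successor (e.g. a R c).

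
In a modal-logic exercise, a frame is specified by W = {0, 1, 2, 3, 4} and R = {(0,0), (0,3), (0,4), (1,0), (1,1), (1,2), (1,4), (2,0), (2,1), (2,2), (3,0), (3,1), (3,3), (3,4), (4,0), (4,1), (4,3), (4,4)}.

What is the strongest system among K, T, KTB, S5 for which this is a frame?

Reflexive (axiom T): yes — every world is R-related to itself.
Symmetric (axiom B): no — 1 R 0 but not 0 R 1.
Euclidean (axiom 5): no — 1 R 0 and 1 R 2, but not 0 R 2.
So F validates K, T; KTB would additionally require R to be symmetric. The strongest is T.

T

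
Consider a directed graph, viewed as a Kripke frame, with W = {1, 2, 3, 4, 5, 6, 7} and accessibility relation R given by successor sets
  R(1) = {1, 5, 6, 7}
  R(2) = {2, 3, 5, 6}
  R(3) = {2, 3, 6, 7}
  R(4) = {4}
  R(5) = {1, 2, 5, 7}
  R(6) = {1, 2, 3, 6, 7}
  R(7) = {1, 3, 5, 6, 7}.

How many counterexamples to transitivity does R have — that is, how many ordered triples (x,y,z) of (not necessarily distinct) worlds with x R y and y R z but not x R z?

24

Enumerating: (1,5,2), (1,6,2), (1,6,3), (1,7,3), (2,3,7), (2,5,1), (2,5,7), (2,6,1), (2,6,7), (3,2,5), (3,6,1), (3,7,1), … and 12 more.
Total: 24.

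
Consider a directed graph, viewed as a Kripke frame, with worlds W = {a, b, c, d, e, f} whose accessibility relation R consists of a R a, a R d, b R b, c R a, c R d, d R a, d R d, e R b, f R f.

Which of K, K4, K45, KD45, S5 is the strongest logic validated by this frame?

KD45

Transitive (axiom 4): yes — every two-step R-path is closed by a direct edge.
Euclidean (axiom 5): yes — any two successors of a common world are R-related.
Serial (axiom D): yes — every world has a successor (e.g. a R a).
Reflexive (axiom T): no — c is not related to itself.
So F validates K, K4, K45, KD45; S5 would additionally require R to be reflexive. The strongest is KD45.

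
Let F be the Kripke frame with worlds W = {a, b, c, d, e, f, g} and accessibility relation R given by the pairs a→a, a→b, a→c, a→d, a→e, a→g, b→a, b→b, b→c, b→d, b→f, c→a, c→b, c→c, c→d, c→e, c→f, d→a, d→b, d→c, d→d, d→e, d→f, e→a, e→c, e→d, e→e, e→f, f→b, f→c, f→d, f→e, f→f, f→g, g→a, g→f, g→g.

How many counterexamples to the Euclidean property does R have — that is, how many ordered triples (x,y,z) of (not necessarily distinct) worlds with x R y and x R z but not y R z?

Enumerating: (a,b,e), (a,b,g), (a,c,g), (a,d,g), (a,e,b), (a,e,g), (a,g,b), (a,g,c), (a,g,d), (a,g,e), (b,a,f), (b,f,a), … and 22 more.
Total: 34.

34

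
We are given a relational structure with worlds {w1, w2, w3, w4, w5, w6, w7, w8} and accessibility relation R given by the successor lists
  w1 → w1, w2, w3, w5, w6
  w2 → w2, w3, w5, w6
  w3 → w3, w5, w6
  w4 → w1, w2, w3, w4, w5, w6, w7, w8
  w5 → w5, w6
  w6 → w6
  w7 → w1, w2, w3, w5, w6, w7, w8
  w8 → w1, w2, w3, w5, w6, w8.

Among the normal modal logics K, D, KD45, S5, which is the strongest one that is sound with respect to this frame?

Serial (axiom D): yes — every world has a successor (e.g. w1 R w1).
Euclidean (axiom 5): no — w1 R w3 and w1 R w2, but not w3 R w2.
Transitive (axiom 4): yes — every two-step R-path is closed by a direct edge.
Reflexive (axiom T): yes — every world is R-related to itself.
So F validates K, D; KD45 would additionally require R to be Euclidean. The strongest is D.

D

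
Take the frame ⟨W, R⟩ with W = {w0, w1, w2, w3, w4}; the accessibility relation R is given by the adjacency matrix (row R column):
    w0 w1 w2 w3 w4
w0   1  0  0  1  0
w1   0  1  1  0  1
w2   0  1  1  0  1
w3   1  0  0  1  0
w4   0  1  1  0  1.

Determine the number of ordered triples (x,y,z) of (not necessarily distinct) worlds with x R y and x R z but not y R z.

R is Euclidean; there are no such tuples.

0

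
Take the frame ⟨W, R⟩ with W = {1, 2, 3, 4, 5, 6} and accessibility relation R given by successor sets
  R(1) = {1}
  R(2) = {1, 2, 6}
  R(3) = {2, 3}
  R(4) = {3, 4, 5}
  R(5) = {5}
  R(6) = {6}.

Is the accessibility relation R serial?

Yes

Serial: yes — every world has a successor (e.g. 1 R 1).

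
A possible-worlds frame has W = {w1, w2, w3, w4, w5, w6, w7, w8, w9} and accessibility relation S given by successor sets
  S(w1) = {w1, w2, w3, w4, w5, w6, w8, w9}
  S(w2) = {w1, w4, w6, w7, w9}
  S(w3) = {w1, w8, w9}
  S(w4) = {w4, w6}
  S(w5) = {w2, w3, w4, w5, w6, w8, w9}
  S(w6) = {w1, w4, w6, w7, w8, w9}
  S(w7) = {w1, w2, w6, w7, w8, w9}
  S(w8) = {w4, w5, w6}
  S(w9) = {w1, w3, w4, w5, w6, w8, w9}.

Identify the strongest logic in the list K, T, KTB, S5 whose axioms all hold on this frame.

Reflexive (axiom T): no — w2 is not related to itself.
Symmetric (axiom B): no — w1 S w4 but not w4 S w1.
Euclidean (axiom 5): no — w1 S w2 and w1 S w3, but not w2 S w3.
So F validates K; T would additionally require S to be reflexive. The strongest is K.

K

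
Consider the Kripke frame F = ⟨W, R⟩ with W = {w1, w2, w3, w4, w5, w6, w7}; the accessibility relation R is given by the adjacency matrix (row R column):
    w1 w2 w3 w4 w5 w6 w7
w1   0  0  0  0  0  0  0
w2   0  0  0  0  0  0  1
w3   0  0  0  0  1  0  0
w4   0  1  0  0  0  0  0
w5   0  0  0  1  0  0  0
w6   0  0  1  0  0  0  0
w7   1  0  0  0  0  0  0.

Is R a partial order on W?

Reflexive: no — w1 is not related to itself.
Transitive: no — w2 R w7 and w7 R w1, but not w2 R w1.
Antisymmetric: yes — no distinct pair is related both ways.
So R is not a partial order.

No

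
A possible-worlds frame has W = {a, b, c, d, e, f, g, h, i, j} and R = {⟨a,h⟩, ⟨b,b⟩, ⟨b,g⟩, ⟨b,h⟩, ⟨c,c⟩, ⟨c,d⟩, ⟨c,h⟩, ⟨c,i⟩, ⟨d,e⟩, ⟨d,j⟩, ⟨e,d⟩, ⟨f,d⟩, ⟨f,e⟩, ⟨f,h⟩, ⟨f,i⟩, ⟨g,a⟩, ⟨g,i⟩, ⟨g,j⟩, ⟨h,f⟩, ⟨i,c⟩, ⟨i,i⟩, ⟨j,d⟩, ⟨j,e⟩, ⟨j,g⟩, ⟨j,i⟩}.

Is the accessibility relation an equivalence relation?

Reflexive: no — a is not related to itself.
Symmetric: no — a R h but not h R a.
Transitive: no — a R h and h R f, but not a R f.
So R is not an equivalence relation.

No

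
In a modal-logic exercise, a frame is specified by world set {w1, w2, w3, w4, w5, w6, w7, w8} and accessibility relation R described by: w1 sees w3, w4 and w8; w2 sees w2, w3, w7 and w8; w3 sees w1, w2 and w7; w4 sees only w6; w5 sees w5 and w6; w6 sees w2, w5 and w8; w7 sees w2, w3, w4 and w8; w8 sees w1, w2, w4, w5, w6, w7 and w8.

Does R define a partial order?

Reflexive: no — w1 is not related to itself.
Transitive: no — w1 R w3 and w3 R w2, but not w1 R w2.
Antisymmetric: no — w1 R w3 and w3 R w1 with w1 ≠ w3.
So R is not a partial order.

No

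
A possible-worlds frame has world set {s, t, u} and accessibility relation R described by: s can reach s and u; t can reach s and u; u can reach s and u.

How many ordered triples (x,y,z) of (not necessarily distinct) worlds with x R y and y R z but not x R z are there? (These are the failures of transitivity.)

0

R is transitive; there are no such tuples.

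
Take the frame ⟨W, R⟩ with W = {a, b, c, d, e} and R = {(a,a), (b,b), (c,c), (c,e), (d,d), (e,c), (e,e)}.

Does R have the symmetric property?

Yes

Symmetric: yes — every pair in R has its reverse in R.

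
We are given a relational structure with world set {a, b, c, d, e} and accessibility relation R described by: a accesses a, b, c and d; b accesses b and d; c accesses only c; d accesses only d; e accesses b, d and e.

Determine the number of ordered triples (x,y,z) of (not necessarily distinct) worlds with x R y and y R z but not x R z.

R is transitive; there are no such tuples.

0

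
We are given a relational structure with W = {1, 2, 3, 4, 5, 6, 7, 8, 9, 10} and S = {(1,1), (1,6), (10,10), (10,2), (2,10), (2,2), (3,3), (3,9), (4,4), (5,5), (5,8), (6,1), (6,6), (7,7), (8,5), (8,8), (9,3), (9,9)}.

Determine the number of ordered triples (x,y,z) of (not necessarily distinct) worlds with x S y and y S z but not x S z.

0

S is transitive; there are no such tuples.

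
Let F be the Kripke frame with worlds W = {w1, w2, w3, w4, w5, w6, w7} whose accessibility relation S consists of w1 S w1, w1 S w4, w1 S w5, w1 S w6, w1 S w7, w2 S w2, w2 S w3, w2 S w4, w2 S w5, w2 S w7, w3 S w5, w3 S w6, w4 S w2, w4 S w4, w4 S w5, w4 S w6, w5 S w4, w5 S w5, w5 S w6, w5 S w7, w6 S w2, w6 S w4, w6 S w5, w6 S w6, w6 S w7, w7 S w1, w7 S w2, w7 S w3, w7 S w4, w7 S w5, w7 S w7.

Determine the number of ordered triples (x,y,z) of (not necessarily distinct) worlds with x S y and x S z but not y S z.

35

Enumerating: (w1,w4,w1), (w1,w4,w7), (w1,w5,w1), (w1,w6,w1), (w1,w7,w6), (w2,w3,w2), (w2,w3,w3), (w2,w3,w4), (w2,w3,w7), (w2,w4,w3), (w2,w4,w7), (w2,w5,w2), … and 23 more.
Total: 35.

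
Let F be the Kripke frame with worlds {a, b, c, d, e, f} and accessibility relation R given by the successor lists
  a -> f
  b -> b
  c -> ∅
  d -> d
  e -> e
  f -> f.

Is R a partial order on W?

Reflexive: no — a is not related to itself.
Transitive: yes — every two-step R-path is closed by a direct edge.
Antisymmetric: yes — no distinct pair is related both ways.
So R is not a partial order.

No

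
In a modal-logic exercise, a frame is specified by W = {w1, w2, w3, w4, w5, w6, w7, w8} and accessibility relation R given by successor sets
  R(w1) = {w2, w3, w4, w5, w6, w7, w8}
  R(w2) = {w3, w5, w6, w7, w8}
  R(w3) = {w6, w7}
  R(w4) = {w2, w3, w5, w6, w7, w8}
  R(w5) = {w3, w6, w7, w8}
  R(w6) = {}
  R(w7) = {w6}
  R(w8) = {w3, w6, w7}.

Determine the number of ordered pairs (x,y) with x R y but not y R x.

Enumerating: (w1,w2), (w1,w3), (w1,w4), (w1,w5), (w1,w6), (w1,w7), (w1,w8), (w2,w3), (w2,w5), (w2,w6), (w2,w7), (w2,w8), … and 16 more.
Total: 28.

28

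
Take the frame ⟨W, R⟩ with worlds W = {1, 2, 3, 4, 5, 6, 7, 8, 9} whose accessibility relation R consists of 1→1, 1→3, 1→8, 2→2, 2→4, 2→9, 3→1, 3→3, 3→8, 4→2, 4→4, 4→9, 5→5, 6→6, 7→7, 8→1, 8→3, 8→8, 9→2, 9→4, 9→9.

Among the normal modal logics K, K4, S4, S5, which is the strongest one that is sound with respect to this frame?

S5

Transitive (axiom 4): yes — every two-step R-path is closed by a direct edge.
Reflexive (axiom T): yes — every world is R-related to itself.
Euclidean (axiom 5): yes — any two successors of a common world are R-related.
So F validates K, K4, S4, S5. The strongest is S5.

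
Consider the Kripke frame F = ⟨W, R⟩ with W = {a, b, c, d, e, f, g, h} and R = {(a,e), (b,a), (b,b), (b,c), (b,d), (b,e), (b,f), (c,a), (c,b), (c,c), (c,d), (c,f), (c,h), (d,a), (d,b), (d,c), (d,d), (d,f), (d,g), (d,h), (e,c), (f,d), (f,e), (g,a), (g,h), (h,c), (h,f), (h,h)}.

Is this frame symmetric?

Symmetric: no — a R e but not e R a.

No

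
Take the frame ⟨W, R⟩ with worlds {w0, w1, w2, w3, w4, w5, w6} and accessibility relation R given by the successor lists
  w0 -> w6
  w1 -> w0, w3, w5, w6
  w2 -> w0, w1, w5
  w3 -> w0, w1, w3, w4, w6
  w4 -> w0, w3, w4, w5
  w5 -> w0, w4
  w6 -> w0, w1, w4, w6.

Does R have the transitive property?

No

Transitive: no — w0 R w6 and w6 R w1, but not w0 R w1.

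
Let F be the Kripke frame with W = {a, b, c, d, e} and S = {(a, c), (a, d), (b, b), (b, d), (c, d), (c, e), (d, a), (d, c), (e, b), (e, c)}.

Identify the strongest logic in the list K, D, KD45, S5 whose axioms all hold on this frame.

Serial (axiom D): yes — every world has a successor (e.g. a S c).
Euclidean (axiom 5): no — c S d and c S e, but not d S e.
Transitive (axiom 4): no — a S c and c S e, but not a S e.
Reflexive (axiom T): no — a is not related to itself.
So F validates K, D; KD45 would additionally require S to be Euclidean and transitive. The strongest is D.

D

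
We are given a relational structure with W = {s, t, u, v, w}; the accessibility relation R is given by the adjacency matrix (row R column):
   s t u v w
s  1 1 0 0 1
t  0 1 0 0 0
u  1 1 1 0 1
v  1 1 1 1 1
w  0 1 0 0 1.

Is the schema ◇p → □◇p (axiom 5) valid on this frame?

By correspondence theory, 5 is valid on a frame iff R is Euclidean.
Euclidean: no — s R t and s R w, but not t R w.

No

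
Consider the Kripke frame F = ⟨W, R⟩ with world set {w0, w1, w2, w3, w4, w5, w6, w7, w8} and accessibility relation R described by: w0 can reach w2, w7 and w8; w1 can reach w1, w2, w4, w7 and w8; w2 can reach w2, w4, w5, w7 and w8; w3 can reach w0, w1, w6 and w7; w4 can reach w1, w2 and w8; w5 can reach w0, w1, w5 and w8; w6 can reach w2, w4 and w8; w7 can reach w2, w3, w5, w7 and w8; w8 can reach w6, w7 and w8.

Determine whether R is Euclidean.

Euclidean: no — w0 R w8 and w0 R w2, but not w8 R w2.

No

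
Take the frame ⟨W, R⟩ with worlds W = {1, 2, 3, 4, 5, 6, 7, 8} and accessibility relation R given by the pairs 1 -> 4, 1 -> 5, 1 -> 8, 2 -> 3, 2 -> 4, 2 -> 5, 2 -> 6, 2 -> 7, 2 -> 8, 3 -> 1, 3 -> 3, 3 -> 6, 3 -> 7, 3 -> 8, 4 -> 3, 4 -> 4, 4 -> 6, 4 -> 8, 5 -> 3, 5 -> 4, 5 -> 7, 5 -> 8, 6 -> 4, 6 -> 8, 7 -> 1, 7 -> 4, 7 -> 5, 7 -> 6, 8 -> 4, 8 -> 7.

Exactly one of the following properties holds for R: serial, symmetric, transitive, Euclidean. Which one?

Serial: yes — every world has a successor (e.g. 1 R 4).
Symmetric: no — 1 R 4 but not 4 R 1.
Transitive: no — 1 R 4 and 4 R 3, but not 1 R 3.
Euclidean: no — 1 R 4 and 1 R 5, but not 4 R 5.
Only serial holds.

serial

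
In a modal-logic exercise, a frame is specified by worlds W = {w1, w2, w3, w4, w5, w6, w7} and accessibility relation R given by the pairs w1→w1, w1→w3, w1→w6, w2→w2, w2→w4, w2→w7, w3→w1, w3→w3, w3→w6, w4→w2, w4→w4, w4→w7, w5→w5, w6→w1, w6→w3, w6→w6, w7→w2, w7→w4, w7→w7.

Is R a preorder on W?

Yes

Reflexive: yes — every world is R-related to itself.
Transitive: yes — every two-step R-path is closed by a direct edge.
So R is a preorder.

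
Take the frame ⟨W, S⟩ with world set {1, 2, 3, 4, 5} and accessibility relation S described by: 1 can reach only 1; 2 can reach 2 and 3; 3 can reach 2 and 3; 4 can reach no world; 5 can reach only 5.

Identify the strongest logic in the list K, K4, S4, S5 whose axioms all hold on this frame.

Transitive (axiom 4): yes — every two-step S-path is closed by a direct edge.
Reflexive (axiom T): no — 4 is not related to itself.
Euclidean (axiom 5): yes — any two successors of a common world are S-related.
So F validates K, K4; S4 would additionally require S to be reflexive. The strongest is K4.

K4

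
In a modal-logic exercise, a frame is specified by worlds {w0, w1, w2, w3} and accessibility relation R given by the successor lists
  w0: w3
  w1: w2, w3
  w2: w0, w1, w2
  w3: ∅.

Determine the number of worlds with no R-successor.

1

Enumerating: w3.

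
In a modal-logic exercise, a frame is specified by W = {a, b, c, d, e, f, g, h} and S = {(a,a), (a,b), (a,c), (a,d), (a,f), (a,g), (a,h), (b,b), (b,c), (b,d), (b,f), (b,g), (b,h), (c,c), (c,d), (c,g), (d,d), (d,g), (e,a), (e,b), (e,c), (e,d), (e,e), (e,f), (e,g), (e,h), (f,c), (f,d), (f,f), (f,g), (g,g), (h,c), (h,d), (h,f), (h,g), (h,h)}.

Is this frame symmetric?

Symmetric: no — a S b but not b S a.

No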